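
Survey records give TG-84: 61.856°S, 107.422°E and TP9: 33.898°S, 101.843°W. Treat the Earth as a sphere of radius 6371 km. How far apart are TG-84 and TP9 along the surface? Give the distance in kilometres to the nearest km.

9047 km

Δφ = 27.9580°,  Δλ = 150.7350°
a = sin²(Δφ/2) + cos φ₁ cos φ₂ sin²(Δλ/2) = 0.424886
c = 2·arcsin(√a) = 1.419998 rad = 81.3599°
d = R·c = 6371 × 1.419998 = 9046.8 km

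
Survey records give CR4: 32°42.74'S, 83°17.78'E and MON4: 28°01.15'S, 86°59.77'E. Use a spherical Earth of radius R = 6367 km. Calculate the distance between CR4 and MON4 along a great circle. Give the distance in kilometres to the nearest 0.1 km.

630.6 km

CR4: φ = -32.71233°, λ = +83.29633°
MON4: φ = -28.01917°, λ = +86.99617°
Δφ = 4.6932°,  Δλ = 3.6998°
a = sin²(Δφ/2) + cos φ₁ cos φ₂ sin²(Δλ/2) = 0.002450
c = 2·arcsin(√a) = 0.099045 rad = 5.6749°
d = R·c = 6367 × 0.099045 = 630.6 km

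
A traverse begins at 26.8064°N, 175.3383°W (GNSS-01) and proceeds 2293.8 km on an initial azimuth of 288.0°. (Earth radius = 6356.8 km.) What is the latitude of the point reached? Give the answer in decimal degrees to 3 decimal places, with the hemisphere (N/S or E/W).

31.286°N

δ = d/R = 2293.8/6356.8 = 0.360842 rad
φ₂ = arcsin(sin φ₁ cos δ + cos φ₁ sin δ cos θ)
   = arcsin(0.45098·0.93560 + 0.89254·0.35306·0.30902) = 31.28610°
λ₂ = λ₁ + atan2(sin θ sin δ cos φ₁, cos δ − sin φ₁ sin φ₂) = 161.52550°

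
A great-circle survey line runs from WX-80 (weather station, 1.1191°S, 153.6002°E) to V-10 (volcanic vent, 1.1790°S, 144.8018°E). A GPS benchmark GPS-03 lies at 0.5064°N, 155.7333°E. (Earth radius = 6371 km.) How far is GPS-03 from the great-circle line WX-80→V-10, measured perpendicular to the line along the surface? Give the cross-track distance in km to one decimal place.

178.7 km

δ₁₃ = central angle WX-80→GPS-03 = 0.046806 rad  (haversine)
θ₁₃ = bearing WX-80→GPS-03 = 52.701°,  θ₁₂ = bearing WX-80→V-10 = 269.522°
dₓₜ = R·arcsin(sin δ₁₃ · sin(θ₁₃ − θ₁₂)) = 6371·arcsin(0.04679·sin(-216.822°)) = 178.677 km
|dₓₜ| = 178.677 km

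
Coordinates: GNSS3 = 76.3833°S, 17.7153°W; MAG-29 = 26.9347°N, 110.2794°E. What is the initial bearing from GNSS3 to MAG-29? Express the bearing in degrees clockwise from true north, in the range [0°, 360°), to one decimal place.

121.3°

Δλ = 127.9947°
y = sin Δλ · cos φ₂ = 0.702581
x = cos φ₁ sin φ₂ − sin φ₁ cos φ₂ cos Δλ = -0.426744
θ = atan2(y, x) = 121.2743° → 121.2743° (mod 360°)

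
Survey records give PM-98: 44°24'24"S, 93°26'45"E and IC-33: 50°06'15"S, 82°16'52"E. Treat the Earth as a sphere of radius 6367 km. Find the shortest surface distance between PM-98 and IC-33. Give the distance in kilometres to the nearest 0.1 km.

PM-98: φ = -44.40667°, λ = +93.44583°
IC-33: φ = -50.10417°, λ = +82.28111°
Δφ = -5.6975°,  Δλ = -11.1647°
a = sin²(Δφ/2) + cos φ₁ cos φ₂ sin²(Δλ/2) = 0.006806
c = 2·arcsin(√a) = 0.165184 rad = 9.4643°
d = R·c = 6367 × 0.165184 = 1051.7 km

1051.7 km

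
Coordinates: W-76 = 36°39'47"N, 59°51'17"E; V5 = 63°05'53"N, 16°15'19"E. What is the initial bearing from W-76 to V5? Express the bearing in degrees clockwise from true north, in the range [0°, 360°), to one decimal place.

329.0°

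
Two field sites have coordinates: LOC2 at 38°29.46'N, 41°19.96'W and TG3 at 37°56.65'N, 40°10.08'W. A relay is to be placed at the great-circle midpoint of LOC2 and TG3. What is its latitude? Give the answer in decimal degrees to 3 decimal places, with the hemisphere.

38.219°N

LOC2: φ = +38.49100°, λ = -41.33267°
TG3: φ = +37.94417°, λ = -40.16800°
Bx = cos φ₂ cos Δλ = 0.788447,  By = cos φ₂ sin Δλ = 0.016029
φₘ = atan2(sin φ₁ + sin φ₂, √((cos φ₁ + Bx)² + By²)) = 38.21902°
λₘ = λ₁ + atan2(By, cos φ₁ + Bx) = -40.74815°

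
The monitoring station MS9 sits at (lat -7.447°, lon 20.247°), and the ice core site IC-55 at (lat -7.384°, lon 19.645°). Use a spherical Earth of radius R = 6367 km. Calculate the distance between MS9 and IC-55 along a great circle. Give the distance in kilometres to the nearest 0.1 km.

66.7 km

Δφ = 0.0630°,  Δλ = -0.6020°
a = sin²(Δφ/2) + cos φ₁ cos φ₂ sin²(Δλ/2) = 0.000027
c = 2·arcsin(√a) = 0.010477 rad = 0.6003°
d = R·c = 6367 × 0.010477 = 66.7 km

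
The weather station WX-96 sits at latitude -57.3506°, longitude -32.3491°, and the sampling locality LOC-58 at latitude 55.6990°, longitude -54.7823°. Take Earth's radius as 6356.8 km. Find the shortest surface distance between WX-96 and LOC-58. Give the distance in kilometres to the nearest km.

12702 km

Δφ = 113.0496°,  Δλ = -22.4332°
a = sin²(Δφ/2) + cos φ₁ cos φ₂ sin²(Δλ/2) = 0.707268
c = 2·arcsin(√a) = 1.998228 rad = 114.4900°
d = R·c = 6356.8 × 1.998228 = 12702.3 km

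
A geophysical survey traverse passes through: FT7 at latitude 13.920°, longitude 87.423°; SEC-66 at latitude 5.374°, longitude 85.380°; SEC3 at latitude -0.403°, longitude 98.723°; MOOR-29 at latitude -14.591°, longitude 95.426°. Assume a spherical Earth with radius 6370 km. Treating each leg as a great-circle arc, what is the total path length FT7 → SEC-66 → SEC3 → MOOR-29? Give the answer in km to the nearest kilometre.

4209 km

FT7→SEC-66: c = 0.153234 rad, d = 976.10 km
SEC-66→SEC3: c = 0.253477 rad, d = 1614.65 km
SEC3→MOOR-29: c = 0.254080 rad, d = 1618.49 km
Total = 976.10 + 1614.65 + 1618.49 = 4209.24 km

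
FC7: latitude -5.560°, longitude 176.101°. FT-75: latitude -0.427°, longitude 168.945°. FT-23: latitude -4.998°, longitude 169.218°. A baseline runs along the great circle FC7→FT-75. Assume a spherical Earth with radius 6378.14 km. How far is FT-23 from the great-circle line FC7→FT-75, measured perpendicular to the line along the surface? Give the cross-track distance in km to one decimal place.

δ₁₃ = central angle FC7→FT-23 = 0.120022 rad  (haversine)
θ₁₃ = bearing FC7→FT-23 = 274.365°,  θ₁₂ = bearing FC7→FT-75 = 305.457°
dₓₜ = R·arcsin(sin δ₁₃ · sin(θ₁₃ − θ₁₂)) = 6378.14·arcsin(0.11973·sin(-31.092°)) = -394.629 km
|dₓₜ| = 394.629 km

394.6 km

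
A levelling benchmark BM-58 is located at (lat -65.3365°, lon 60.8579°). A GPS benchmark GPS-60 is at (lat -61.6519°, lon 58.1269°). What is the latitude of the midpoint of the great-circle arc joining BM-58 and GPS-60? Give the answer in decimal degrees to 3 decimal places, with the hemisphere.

63.501°S

Bx = cos φ₂ cos Δλ = 0.474288,  By = cos φ₂ sin Δλ = -0.022624
φₘ = atan2(sin φ₁ + sin φ₂, √((cos φ₁ + Bx)² + By²)) = -63.50067°
λₘ = λ₁ + atan2(By, cos φ₁ + Bx) = 59.40431°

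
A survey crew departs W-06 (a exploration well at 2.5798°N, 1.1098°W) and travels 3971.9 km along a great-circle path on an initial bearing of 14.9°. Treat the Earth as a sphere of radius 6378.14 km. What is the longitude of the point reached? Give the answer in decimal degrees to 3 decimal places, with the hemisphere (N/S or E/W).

9.692°E

δ = d/R = 3971.9/6378.14 = 0.622736 rad
φ₂ = arcsin(sin φ₁ cos δ + cos φ₁ sin δ cos θ)
   = arcsin(0.04501·0.81229 + 0.99899·0.58326·0.96638) = 36.84404°
λ₂ = λ₁ + atan2(sin θ sin δ cos φ₁, cos δ − sin φ₁ sin φ₂) = 9.69162°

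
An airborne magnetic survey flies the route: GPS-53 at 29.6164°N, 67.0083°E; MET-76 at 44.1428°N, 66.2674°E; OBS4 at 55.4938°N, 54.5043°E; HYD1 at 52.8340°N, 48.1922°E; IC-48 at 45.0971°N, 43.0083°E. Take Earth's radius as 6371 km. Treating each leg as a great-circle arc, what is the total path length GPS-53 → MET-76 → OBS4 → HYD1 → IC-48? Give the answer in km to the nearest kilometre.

4576 km

GPS-53→MET-76: c = 0.253741 rad, d = 1616.59 km
MET-76→OBS4: c = 0.237614 rad, d = 1513.84 km
OBS4→HYD1: c = 0.079419 rad, d = 505.98 km
HYD1→IC-48: c = 0.147426 rad, d = 939.25 km
Total = 1616.59 + 1513.84 + 505.98 + 939.25 = 4575.65 km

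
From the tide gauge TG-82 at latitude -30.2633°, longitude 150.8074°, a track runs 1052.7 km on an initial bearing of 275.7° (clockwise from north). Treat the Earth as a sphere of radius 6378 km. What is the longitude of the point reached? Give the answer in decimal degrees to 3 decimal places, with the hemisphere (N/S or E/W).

δ = d/R = 1052.7/6378 = 0.165052 rad
φ₂ = arcsin(sin φ₁ cos δ + cos φ₁ sin δ cos θ)
   = arcsin(-0.50397·0.98641 + 0.86372·0.16430·0.09932) = -28.88353°
λ₂ = λ₁ + atan2(sin θ sin δ cos φ₁, cos δ − sin φ₁ sin φ₂) = 140.04608°

140.046°E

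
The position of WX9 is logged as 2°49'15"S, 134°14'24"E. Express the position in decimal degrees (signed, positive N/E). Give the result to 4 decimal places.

-2.8208°, +134.2400°

lat: 2.8208° S → -2.8208°
lon: 134.2400° E → +134.2400°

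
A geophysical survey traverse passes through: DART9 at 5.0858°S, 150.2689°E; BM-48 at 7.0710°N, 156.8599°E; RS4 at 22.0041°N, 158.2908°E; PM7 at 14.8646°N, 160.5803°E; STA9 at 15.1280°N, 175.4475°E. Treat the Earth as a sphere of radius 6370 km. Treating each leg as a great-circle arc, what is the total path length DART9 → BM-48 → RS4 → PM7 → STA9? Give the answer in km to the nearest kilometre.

5630 km

DART9→BM-48: c = 0.241243 rad, d = 1536.72 km
BM-48→RS4: c = 0.261743 rad, d = 1667.30 km
RS4→PM7: c = 0.130237 rad, d = 829.61 km
PM7→STA9: c = 0.250639 rad, d = 1596.57 km
Total = 1536.72 + 1667.30 + 829.61 + 1596.57 = 5630.20 km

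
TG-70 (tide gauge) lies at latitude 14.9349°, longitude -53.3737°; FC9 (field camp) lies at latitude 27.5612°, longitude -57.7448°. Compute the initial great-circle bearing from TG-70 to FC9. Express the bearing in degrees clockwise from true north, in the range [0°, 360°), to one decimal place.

342.9°

Δλ = -4.3711°
y = sin Δλ · cos φ₂ = -0.067567
x = cos φ₁ sin φ₂ − sin φ₁ cos φ₂ cos Δλ = 0.219256
θ = atan2(y, x) = -17.1275° → 342.8725° (mod 360°)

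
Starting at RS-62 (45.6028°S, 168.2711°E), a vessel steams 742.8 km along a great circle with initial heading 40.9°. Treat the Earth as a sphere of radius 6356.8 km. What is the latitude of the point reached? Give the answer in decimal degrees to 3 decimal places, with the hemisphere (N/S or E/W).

40.390°S

δ = d/R = 742.8/6356.8 = 0.116851 rad
φ₂ = arcsin(sin φ₁ cos δ + cos φ₁ sin δ cos θ)
   = arcsin(-0.71451·0.99318 + 0.69963·0.11659·0.75585) = -40.38963°
λ₂ = λ₁ + atan2(sin θ sin δ cos φ₁, cos δ − sin φ₁ sin φ₂) = 174.02295°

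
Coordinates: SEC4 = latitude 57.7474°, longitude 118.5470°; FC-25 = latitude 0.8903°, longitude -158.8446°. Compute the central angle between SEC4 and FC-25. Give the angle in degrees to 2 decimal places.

85.31°

Δφ = -56.8571°,  Δλ = 82.6084°
a = sin²(Δφ/2) + cos φ₁ cos φ₂ sin²(Δλ/2) = 0.459107
c = 2·arcsin(√a) = 1.488918 rad = 85.3087°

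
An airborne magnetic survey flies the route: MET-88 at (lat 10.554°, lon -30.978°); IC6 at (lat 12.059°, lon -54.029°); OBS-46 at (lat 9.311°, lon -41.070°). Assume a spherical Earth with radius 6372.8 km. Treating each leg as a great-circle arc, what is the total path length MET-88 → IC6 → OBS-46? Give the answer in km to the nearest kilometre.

3968 km

MET-88→IC6: c = 0.395265 rad, d = 2518.94 km
IC6→OBS-46: c = 0.227333 rad, d = 1448.75 km
Total = 2518.94 + 1448.75 = 3967.69 km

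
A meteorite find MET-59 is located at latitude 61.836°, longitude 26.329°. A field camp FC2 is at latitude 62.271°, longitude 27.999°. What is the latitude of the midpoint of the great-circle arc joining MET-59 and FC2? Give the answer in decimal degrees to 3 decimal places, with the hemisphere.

Bx = cos φ₂ cos Δλ = 0.465092,  By = cos φ₂ sin Δλ = 0.013560
φₘ = atan2(sin φ₁ + sin φ₂, √((cos φ₁ + Bx)² + By²)) = 62.05602°
λₘ = λ₁ + atan2(By, cos φ₁ + Bx) = 27.15802°

62.056°N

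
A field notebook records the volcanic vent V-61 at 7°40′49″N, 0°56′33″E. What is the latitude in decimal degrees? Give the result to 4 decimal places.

7.6803°N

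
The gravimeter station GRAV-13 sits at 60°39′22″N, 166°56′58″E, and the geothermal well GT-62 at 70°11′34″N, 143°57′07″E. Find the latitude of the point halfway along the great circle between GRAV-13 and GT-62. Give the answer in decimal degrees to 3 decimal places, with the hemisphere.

GRAV-13: φ = +60.65611°, λ = +166.94944°
GT-62: φ = +70.19278°, λ = +143.95194°
Bx = cos φ₂ cos Δλ = 0.311925,  By = cos φ₂ sin Δλ = -0.132388
φₘ = atan2(sin φ₁ + sin φ₂, √((cos φ₁ + Bx)² + By²)) = 65.84618°
λₘ = λ₁ + atan2(By, cos φ₁ + Bx) = 157.57573°

65.846°N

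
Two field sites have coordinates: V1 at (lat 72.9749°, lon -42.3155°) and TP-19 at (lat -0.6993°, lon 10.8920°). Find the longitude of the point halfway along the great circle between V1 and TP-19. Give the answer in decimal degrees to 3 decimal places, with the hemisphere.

0.390°W

Bx = cos φ₂ cos Δλ = 0.598874,  By = cos φ₂ sin Δλ = 0.800750
φₘ = atan2(sin φ₁ + sin φ₂, √((cos φ₁ + Bx)² + By²)) = 38.22626°
λₘ = λ₁ + atan2(By, cos φ₁ + Bx) = -0.39041°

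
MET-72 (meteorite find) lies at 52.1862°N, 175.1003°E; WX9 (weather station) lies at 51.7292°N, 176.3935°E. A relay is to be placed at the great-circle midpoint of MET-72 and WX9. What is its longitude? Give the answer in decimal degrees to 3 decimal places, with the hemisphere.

Bx = cos φ₂ cos Δλ = 0.619221,  By = cos φ₂ sin Δλ = 0.013979
φₘ = atan2(sin φ₁ + sin φ₂, √((cos φ₁ + Bx)² + By²)) = 51.95947°
λₘ = λ₁ + atan2(By, cos φ₁ + Bx) = 175.75020°

175.750°E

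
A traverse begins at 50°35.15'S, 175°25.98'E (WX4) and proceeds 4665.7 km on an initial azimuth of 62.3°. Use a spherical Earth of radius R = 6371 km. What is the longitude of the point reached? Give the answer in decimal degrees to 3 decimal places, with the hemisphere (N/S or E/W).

144.836°W

WX4: φ = -50.58583°, λ = +175.43300°
δ = d/R = 4665.7/6371 = 0.732334 rad
φ₂ = arcsin(sin φ₁ cos δ + cos φ₁ sin δ cos θ)
   = arcsin(-0.77258·0.74362 + 0.63492·0.66861·0.46484) = -22.15842°
λ₂ = λ₁ + atan2(sin θ sin δ cos φ₁, cos δ − sin φ₁ sin φ₂) = -144.83571°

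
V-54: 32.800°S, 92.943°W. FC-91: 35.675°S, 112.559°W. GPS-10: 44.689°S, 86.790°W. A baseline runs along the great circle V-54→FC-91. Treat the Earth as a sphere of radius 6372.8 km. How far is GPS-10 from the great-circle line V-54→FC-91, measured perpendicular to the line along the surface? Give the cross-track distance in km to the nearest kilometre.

1420 km

δ₁₃ = central angle V-54→GPS-10 = 0.223598 rad  (haversine)
θ₁₃ = bearing V-54→GPS-10 = 159.901°,  θ₁₂ = bearing V-54→FC-91 = 254.487°
dₓₜ = R·arcsin(sin δ₁₃ · sin(θ₁₃ − θ₁₂)) = 6372.8·arcsin(0.22174·sin(-94.587°)) = -1420.304 km
|dₓₜ| = 1420.304 km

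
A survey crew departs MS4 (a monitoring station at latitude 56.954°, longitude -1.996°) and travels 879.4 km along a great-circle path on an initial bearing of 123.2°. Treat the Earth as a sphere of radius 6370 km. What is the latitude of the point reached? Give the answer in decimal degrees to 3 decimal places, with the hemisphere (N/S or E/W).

δ = d/R = 879.4/6370 = 0.138053 rad
φ₂ = arcsin(sin φ₁ cos δ + cos φ₁ sin δ cos θ)
   = arcsin(0.83823·0.99049 + 0.54531·0.13762·-0.54756) = 52.10773°
λ₂ = λ₁ + atan2(sin θ sin δ cos φ₁, cos δ − sin φ₁ sin φ₂) = 8.81026°

52.108°N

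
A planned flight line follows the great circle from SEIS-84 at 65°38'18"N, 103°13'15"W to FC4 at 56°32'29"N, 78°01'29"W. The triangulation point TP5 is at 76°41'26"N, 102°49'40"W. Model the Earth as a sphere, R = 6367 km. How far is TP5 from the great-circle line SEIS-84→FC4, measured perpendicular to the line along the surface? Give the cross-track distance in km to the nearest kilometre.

SEIS-84: φ = +65.63833°, λ = -103.22083°
FC4: φ = +56.54139°, λ = -78.02472°
TP5: φ = +76.69056°, λ = -102.82778°
δ₁₃ = central angle SEIS-84→TP5 = 0.192909 rad  (haversine)
θ₁₃ = bearing SEIS-84→TP5 = 0.472°,  θ₁₂ = bearing SEIS-84→FC4 = 115.174°
dₓₜ = R·arcsin(sin δ₁₃ · sin(θ₁₃ − θ₁₂)) = 6367·arcsin(0.19172·sin(-114.703°)) = -1114.633 km
|dₓₜ| = 1114.633 km

1115 km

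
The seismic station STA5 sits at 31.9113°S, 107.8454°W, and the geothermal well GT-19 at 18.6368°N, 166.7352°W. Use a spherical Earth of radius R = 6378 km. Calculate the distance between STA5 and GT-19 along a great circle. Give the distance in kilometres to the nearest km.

8429 km

Δφ = 50.5481°,  Δλ = -58.8898°
a = sin²(Δφ/2) + cos φ₁ cos φ₂ sin²(Δλ/2) = 0.376663
c = 2·arcsin(√a) = 1.321550 rad = 75.7192°
d = R·c = 6378 × 1.321550 = 8428.8 km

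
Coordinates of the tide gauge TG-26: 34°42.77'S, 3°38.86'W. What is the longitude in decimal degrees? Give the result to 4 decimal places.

3.6477°W

3° + 38.86′/60 = 3 + 0.64767 = 3.6477°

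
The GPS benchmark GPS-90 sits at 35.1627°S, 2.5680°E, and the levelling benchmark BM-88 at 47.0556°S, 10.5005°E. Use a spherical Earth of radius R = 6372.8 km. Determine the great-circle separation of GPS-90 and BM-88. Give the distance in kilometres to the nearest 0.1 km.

Δφ = -11.8929°,  Δλ = 7.9325°
a = sin²(Δφ/2) + cos φ₁ cos φ₂ sin²(Δλ/2) = 0.013397
c = 2·arcsin(√a) = 0.232015 rad = 13.2935°
d = R·c = 6372.8 × 0.232015 = 1478.6 km

1478.6 km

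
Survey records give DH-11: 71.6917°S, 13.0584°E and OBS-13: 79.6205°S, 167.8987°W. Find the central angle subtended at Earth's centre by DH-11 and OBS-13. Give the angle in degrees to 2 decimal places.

Δφ = -7.9288°,  Δλ = 179.0429°
a = sin²(Δφ/2) + cos φ₁ cos φ₂ sin²(Δλ/2) = 0.061372
c = 2·arcsin(√a) = 0.500680 rad = 28.6869°

28.69°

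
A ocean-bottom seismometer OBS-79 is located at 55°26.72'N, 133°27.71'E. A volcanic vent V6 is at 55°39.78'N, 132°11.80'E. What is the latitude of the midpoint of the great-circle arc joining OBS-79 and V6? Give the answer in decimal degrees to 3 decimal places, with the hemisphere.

55.556°N

OBS-79: φ = +55.44533°, λ = +133.46183°
V6: φ = +55.66300°, λ = +132.19667°
Bx = cos φ₂ cos Δλ = 0.563922,  By = cos φ₂ sin Δλ = -0.012454
φₘ = atan2(sin φ₁ + sin φ₂, √((cos φ₁ + Bx)² + By²)) = 55.55580°
λₘ = λ₁ + atan2(By, cos φ₁ + Bx) = 132.83100°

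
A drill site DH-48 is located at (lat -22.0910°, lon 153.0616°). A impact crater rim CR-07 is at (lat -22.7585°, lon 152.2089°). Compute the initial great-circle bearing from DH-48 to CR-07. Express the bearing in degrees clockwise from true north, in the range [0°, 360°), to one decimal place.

Δλ = -0.8527°
y = sin Δλ · cos φ₂ = -0.013723
x = cos φ₁ sin φ₂ − sin φ₁ cos φ₂ cos Δλ = -0.011688
θ = atan2(y, x) = -130.4214° → 229.5786° (mod 360°)

229.6°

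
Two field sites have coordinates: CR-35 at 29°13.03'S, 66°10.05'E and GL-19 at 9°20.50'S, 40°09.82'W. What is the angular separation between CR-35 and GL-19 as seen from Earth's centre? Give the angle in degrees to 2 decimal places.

CR-35: φ = -29.21717°, λ = +66.16750°
GL-19: φ = -9.34167°, λ = -40.16367°
Δφ = 19.8755°,  Δλ = -106.3312°
a = sin²(Δφ/2) + cos φ₁ cos φ₂ sin²(Δλ/2) = 0.581464
c = 2·arcsin(√a) = 1.734453 rad = 99.3769°

99.38°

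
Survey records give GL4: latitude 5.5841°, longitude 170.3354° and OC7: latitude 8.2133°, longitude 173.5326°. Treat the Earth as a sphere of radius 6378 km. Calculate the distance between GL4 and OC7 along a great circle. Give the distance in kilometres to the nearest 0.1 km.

458.8 km

Δφ = 2.6292°,  Δλ = 3.1972°
a = sin²(Δφ/2) + cos φ₁ cos φ₂ sin²(Δλ/2) = 0.001293
c = 2·arcsin(√a) = 0.071931 rad = 4.1213°
d = R·c = 6378 × 0.071931 = 458.8 km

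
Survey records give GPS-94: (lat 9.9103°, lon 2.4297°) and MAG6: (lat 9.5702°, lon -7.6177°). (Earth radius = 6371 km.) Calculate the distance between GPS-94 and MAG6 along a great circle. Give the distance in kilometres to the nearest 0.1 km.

Δφ = -0.3401°,  Δλ = -10.0474°
a = sin²(Δφ/2) + cos φ₁ cos φ₂ sin²(Δλ/2) = 0.007457
c = 2·arcsin(√a) = 0.172928 rad = 9.9080°
d = R·c = 6371 × 0.172928 = 1101.7 km

1101.7 km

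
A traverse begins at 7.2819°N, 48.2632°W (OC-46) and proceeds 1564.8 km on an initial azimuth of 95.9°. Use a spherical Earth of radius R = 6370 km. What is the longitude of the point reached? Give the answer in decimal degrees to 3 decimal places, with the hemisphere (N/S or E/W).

34.195°W

δ = d/R = 1564.8/6370 = 0.245651 rad
φ₂ = arcsin(sin φ₁ cos δ + cos φ₁ sin δ cos θ)
   = arcsin(0.12675·0.96998 + 0.99193·0.24319·-0.10279) = 5.63263°
λ₂ = λ₁ + atan2(sin θ sin δ cos φ₁, cos δ − sin φ₁ sin φ₂) = -34.19517°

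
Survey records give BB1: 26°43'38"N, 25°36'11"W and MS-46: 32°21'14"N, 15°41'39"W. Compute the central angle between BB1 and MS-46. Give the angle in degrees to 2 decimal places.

10.29°

BB1: φ = +26.72722°, λ = -25.60306°
MS-46: φ = +32.35389°, λ = -15.69417°
Δφ = 5.6267°,  Δλ = 9.9089°
a = sin²(Δφ/2) + cos φ₁ cos φ₂ sin²(Δλ/2) = 0.008037
c = 2·arcsin(√a) = 0.179536 rad = 10.2866°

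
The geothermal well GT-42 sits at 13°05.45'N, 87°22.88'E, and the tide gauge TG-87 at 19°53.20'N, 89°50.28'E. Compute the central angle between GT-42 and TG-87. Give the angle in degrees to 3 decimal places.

GT-42: φ = +13.09083°, λ = +87.38133°
TG-87: φ = +19.88667°, λ = +89.83800°
Δφ = 6.7958°,  Δλ = 2.4567°
a = sin²(Δφ/2) + cos φ₁ cos φ₂ sin²(Δλ/2) = 0.003934
c = 2·arcsin(√a) = 0.125523 rad = 7.1919°

7.192°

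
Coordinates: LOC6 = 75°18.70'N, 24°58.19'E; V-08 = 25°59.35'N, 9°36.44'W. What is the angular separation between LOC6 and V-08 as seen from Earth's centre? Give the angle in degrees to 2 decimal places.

52.30°

LOC6: φ = +75.31167°, λ = +24.96983°
V-08: φ = +25.98917°, λ = -9.60733°
Δφ = -49.3225°,  Δλ = -34.5772°
a = sin²(Δφ/2) + cos φ₁ cos φ₂ sin²(Δλ/2) = 0.194229
c = 2·arcsin(√a) = 0.912789 rad = 52.2990°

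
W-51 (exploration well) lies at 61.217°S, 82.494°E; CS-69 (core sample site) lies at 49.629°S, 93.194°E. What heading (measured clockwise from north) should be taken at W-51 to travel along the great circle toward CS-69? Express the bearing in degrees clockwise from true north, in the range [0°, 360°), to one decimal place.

32.2°

Δλ = 10.7000°
y = sin Δλ · cos φ₂ = 0.120263
x = cos φ₁ sin φ₂ − sin φ₁ cos φ₂ cos Δλ = 0.191002
θ = atan2(y, x) = 32.1962° → 32.1962° (mod 360°)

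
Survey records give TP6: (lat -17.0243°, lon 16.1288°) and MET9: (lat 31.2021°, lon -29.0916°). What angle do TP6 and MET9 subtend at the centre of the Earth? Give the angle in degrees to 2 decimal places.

Δφ = 48.2264°,  Δλ = -45.2204°
a = sin²(Δφ/2) + cos φ₁ cos φ₂ sin²(Δλ/2) = 0.287793
c = 2·arcsin(√a) = 1.132483 rad = 64.8865°

64.89°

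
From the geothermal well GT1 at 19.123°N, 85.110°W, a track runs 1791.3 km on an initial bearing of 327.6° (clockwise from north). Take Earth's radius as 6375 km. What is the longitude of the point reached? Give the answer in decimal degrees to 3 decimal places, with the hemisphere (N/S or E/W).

95.247°W

δ = d/R = 1791.3/6375 = 0.280988 rad
φ₂ = arcsin(sin φ₁ cos δ + cos φ₁ sin δ cos θ)
   = arcsin(0.32760·0.96078 + 0.94482·0.27731·0.84433) = 32.40943°
λ₂ = λ₁ + atan2(sin θ sin δ cos φ₁, cos δ − sin φ₁ sin φ₂) = -95.24695°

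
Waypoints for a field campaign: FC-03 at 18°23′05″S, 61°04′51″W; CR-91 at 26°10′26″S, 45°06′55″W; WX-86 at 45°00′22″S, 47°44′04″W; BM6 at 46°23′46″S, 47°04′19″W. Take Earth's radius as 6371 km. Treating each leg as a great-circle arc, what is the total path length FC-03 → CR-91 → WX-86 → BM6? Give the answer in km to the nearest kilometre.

4125 km

FC-03: φ = -18.38472°, λ = -61.08083°
CR-91: φ = -26.17389°, λ = -45.11528°
WX-86: φ = -45.00611°, λ = -47.73444°
BM6: φ = -46.39611°, λ = -47.07194°
FC-03→CR-91: c = 0.291121 rad, d = 1854.73 km
CR-91→WX-86: c = 0.330732 rad, d = 2107.09 km
WX-86→BM6: c = 0.025569 rad, d = 162.90 km
Total = 1854.73 + 2107.09 + 162.90 = 4124.72 km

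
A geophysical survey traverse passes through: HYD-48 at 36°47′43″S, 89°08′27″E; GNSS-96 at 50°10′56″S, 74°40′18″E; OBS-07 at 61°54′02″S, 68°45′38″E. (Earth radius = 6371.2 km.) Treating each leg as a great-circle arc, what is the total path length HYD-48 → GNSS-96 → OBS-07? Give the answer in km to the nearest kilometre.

HYD-48: φ = -36.79528°, λ = +89.14083°
GNSS-96: φ = -50.18222°, λ = +74.67167°
OBS-07: φ = -61.90056°, λ = +68.76056°
HYD-48→GNSS-96: c = 0.295816 rad, d = 1884.71 km
GNSS-96→OBS-07: c = 0.212275 rad, d = 1352.44 km
Total = 1884.71 + 1352.44 = 3237.15 km

3237 km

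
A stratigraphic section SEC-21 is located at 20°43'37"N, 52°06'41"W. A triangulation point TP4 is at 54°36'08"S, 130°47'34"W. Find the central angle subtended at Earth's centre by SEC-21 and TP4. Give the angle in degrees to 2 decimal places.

SEC-21: φ = +20.72694°, λ = -52.11139°
TP4: φ = -54.60222°, λ = -130.79278°
Δφ = -75.3292°,  Δλ = -78.6814°
a = sin²(Δφ/2) + cos φ₁ cos φ₂ sin²(Δλ/2) = 0.591083
c = 2·arcsin(√a) = 1.753985 rad = 100.4959°

100.50°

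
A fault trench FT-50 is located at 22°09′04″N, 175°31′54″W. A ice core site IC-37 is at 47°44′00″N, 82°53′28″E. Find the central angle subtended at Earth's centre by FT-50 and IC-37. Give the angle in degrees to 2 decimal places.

81.14°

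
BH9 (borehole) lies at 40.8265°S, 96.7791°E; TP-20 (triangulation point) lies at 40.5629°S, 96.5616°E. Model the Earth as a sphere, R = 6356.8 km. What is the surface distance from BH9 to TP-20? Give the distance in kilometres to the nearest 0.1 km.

Δφ = 0.2636°,  Δλ = -0.2175°
a = sin²(Δφ/2) + cos φ₁ cos φ₂ sin²(Δλ/2) = 0.000007
c = 2·arcsin(√a) = 0.005427 rad = 0.3109°
d = R·c = 6356.8 × 0.005427 = 34.5 km

34.5 km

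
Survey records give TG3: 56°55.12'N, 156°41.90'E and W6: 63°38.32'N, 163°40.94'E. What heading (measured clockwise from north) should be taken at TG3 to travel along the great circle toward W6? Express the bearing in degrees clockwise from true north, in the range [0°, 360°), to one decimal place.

TG3: φ = +56.91867°, λ = +156.69833°
W6: φ = +63.63867°, λ = +163.68233°
Δλ = 6.9840°
y = sin Δλ · cos φ₂ = 0.053991
x = cos φ₁ sin φ₂ − sin φ₁ cos φ₂ cos Δλ = 0.119778
θ = atan2(y, x) = 24.2638° → 24.2638° (mod 360°)

24.3°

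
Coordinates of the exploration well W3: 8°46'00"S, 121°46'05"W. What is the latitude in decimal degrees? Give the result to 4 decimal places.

8.7667°S

8° + 46′/60 + 0″/3600 = 8 + 0.76667 + 0.00000 = 8.7667°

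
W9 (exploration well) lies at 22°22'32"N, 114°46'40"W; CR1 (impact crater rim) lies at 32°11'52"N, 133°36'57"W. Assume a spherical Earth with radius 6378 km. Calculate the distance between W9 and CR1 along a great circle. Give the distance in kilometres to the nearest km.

W9: φ = +22.37556°, λ = -114.77778°
CR1: φ = +32.19778°, λ = -133.61583°
Δφ = 9.8222°,  Δλ = -18.8381°
a = sin²(Δφ/2) + cos φ₁ cos φ₂ sin²(Δλ/2) = 0.028286
c = 2·arcsin(√a) = 0.337978 rad = 19.3647°
d = R·c = 6378 × 0.337978 = 2155.6 km

2156 km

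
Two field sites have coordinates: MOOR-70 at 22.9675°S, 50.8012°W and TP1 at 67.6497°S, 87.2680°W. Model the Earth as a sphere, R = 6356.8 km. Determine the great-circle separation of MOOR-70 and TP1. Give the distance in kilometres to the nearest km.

5550 km

Δφ = -44.6822°,  Δλ = -36.4668°
a = sin²(Δφ/2) + cos φ₁ cos φ₂ sin²(Δλ/2) = 0.178768
c = 2·arcsin(√a) = 0.873087 rad = 50.0242°
d = R·c = 6356.8 × 0.873087 = 5550.0 km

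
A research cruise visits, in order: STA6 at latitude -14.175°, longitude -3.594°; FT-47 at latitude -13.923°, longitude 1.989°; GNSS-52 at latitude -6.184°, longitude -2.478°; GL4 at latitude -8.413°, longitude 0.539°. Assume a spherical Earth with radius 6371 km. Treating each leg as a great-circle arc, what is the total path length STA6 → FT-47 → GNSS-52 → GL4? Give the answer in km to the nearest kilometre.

STA6→FT-47: c = 0.094627 rad, d = 602.87 km
FT-47→GNSS-52: c = 0.155330 rad, d = 989.61 km
GNSS-52→GL4: c = 0.065123 rad, d = 414.90 km
Total = 602.87 + 989.61 + 414.90 = 2007.38 km

2007 km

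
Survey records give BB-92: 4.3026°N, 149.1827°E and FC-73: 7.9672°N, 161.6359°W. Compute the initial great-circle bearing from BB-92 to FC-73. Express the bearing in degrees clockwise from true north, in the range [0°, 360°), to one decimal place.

83.2°

Δλ = 49.1814°
y = sin Δλ · cos φ₂ = 0.749478
x = cos φ₁ sin φ₂ − sin φ₁ cos φ₂ cos Δλ = 0.089648
θ = atan2(y, x) = 83.1790° → 83.1790° (mod 360°)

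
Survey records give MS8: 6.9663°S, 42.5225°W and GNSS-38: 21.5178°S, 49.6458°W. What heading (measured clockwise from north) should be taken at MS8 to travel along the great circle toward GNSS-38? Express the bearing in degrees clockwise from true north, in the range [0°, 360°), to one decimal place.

204.6°

Δλ = -7.1233°
y = sin Δλ · cos φ₂ = -0.115362
x = cos φ₁ sin φ₂ − sin φ₁ cos φ₂ cos Δλ = -0.252121
θ = atan2(y, x) = -155.4127° → 204.5873° (mod 360°)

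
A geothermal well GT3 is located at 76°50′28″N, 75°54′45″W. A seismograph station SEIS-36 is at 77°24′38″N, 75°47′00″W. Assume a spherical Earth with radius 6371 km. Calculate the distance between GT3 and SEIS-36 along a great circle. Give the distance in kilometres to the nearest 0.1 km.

63.4 km

GT3: φ = +76.84111°, λ = -75.91250°
SEIS-36: φ = +77.41056°, λ = -75.78333°
Δφ = 0.5694°,  Δλ = 0.1292°
a = sin²(Δφ/2) + cos φ₁ cos φ₂ sin²(Δλ/2) = 0.000025
c = 2·arcsin(√a) = 0.009951 rad = 0.5702°
d = R·c = 6371 × 0.009951 = 63.4 km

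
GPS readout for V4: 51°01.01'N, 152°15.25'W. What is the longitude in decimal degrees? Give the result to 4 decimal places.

152.2542°W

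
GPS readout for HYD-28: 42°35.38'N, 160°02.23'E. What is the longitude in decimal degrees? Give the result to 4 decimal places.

160.0372°E

160° + 2.23′/60 = 160 + 0.03717 = 160.0372°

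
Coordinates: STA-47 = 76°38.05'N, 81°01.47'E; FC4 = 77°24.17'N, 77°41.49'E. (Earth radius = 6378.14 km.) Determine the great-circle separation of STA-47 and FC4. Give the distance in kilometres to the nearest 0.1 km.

119.4 km

STA-47: φ = +76.63417°, λ = +81.02450°
FC4: φ = +77.40283°, λ = +77.69150°
Δφ = 0.7687°,  Δλ = -3.3330°
a = sin²(Δφ/2) + cos φ₁ cos φ₂ sin²(Δλ/2) = 0.000088
c = 2·arcsin(√a) = 0.018723 rad = 1.0727°
d = R·c = 6378.14 × 0.018723 = 119.4 km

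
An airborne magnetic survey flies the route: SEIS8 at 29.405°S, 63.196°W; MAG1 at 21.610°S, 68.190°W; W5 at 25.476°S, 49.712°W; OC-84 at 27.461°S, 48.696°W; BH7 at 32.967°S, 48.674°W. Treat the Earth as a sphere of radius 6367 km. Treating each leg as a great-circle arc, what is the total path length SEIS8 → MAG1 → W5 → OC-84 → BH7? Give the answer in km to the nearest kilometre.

3784 km

SEIS8→MAG1: c = 0.157101 rad, d = 1000.26 km
MAG1→W5: c = 0.302972 rad, d = 1929.02 km
W5→OC-84: c = 0.038108 rad, d = 242.63 km
OC-84→BH7: c = 0.096098 rad, d = 611.86 km
Total = 1000.26 + 1929.02 + 242.63 + 611.86 = 3783.77 km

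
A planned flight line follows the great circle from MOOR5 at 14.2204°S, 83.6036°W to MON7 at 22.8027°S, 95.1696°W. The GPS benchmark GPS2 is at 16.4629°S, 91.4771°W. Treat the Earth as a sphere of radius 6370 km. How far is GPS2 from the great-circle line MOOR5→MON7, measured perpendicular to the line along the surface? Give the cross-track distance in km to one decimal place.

333.0 km

δ₁₃ = central angle MOOR5→GPS2 = 0.138164 rad  (haversine)
θ₁₃ = bearing MOOR5→GPS2 = 252.528°,  θ₁₂ = bearing MOOR5→MON7 = 230.230°
dₓₜ = R·arcsin(sin δ₁₃ · sin(θ₁₃ − θ₁₂)) = 6370·arcsin(0.13772·sin(22.298°)) = 333.025 km
|dₓₜ| = 333.025 km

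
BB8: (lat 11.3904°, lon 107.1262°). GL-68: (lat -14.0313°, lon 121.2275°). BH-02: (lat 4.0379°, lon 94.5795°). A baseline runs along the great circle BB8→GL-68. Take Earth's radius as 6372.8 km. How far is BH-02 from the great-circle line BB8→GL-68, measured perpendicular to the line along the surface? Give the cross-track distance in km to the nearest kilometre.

1606 km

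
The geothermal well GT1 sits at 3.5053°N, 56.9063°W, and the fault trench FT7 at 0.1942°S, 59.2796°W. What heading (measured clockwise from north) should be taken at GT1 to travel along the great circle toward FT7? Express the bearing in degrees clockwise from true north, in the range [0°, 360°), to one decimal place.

212.7°

Δλ = -2.3733°
y = sin Δλ · cos φ₂ = -0.041410
x = cos φ₁ sin φ₂ − sin φ₁ cos φ₂ cos Δλ = -0.064471
θ = atan2(y, x) = -147.2874° → 212.7126° (mod 360°)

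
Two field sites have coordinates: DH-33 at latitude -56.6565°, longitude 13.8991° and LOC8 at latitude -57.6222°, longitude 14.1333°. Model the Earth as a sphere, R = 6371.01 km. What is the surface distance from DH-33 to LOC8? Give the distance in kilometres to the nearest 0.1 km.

Δφ = -0.9657°,  Δλ = 0.2342°
a = sin²(Δφ/2) + cos φ₁ cos φ₂ sin²(Δλ/2) = 0.000072
c = 2·arcsin(√a) = 0.017000 rad = 0.9740°
d = R·c = 6371.01 × 0.017000 = 108.3 km

108.3 km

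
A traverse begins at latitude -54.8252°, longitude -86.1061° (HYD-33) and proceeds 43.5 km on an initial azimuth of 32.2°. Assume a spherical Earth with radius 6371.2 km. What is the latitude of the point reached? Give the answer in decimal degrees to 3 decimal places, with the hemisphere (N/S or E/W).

54.494°S

δ = d/R = 43.5/6371.2 = 0.006828 rad
φ₂ = arcsin(sin φ₁ cos δ + cos φ₁ sin δ cos θ)
   = arcsin(-0.81740·0.99998 + 0.57607·0.00683·0.84619) = -54.49364°
λ₂ = λ₁ + atan2(sin θ sin δ cos φ₁, cos δ − sin φ₁ sin φ₂) = -85.74718°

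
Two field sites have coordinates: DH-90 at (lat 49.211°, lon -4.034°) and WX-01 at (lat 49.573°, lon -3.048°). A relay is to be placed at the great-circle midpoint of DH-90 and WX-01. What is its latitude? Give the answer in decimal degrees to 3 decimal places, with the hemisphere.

49.393°N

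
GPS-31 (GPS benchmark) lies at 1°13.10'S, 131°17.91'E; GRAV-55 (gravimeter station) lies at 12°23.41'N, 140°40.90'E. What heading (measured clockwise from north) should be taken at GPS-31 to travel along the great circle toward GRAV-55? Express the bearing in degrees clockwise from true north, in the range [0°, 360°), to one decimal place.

GPS-31: φ = -1.21833°, λ = +131.29850°
GRAV-55: φ = +12.39017°, λ = +140.68167°
Δλ = 9.3832°
y = sin Δλ · cos φ₂ = 0.159239
x = cos φ₁ sin φ₂ − sin φ₁ cos φ₂ cos Δλ = 0.235008
θ = atan2(y, x) = 34.1211° → 34.1211° (mod 360°)

34.1°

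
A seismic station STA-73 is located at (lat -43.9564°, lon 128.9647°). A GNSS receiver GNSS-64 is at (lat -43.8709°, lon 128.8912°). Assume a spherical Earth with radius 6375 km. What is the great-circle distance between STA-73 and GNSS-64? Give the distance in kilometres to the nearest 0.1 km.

Δφ = 0.0855°,  Δλ = -0.0735°
a = sin²(Δφ/2) + cos φ₁ cos φ₂ sin²(Δλ/2) = 0.000001
c = 2·arcsin(√a) = 0.001755 rad = 0.1006°
d = R·c = 6375 × 0.001755 = 11.2 km

11.2 km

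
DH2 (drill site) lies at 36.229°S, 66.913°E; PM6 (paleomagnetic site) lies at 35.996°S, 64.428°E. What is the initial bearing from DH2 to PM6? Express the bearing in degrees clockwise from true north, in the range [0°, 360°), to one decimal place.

275.9°

Δλ = -2.4850°
y = sin Δλ · cos φ₂ = -0.035079
x = cos φ₁ sin φ₂ − sin φ₁ cos φ₂ cos Δλ = 0.003617
θ = atan2(y, x) = -84.1131° → 275.8869° (mod 360°)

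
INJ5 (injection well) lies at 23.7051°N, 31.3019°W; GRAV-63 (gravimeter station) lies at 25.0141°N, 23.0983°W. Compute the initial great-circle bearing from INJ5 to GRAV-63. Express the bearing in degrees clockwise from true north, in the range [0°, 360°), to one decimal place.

Δλ = 8.2036°
y = sin Δλ · cos φ₂ = 0.129307
x = cos φ₁ sin φ₂ − sin φ₁ cos φ₂ cos Δλ = 0.026572
θ = atan2(y, x) = 78.3875° → 78.3875° (mod 360°)

78.4°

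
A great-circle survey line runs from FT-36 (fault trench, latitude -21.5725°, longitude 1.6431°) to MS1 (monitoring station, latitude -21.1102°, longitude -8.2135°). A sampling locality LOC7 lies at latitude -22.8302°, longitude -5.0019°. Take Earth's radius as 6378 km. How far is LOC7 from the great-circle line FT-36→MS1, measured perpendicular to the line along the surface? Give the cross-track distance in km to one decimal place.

167.3 km

δ₁₃ = central angle FT-36→LOC7 = 0.109588 rad  (haversine)
θ₁₃ = bearing FT-36→LOC7 = 257.203°,  θ₁₂ = bearing FT-36→MS1 = 271.078°
dₓₜ = R·arcsin(sin δ₁₃ · sin(θ₁₃ − θ₁₂)) = 6378·arcsin(0.10937·sin(-13.876°)) = -167.304 km
|dₓₜ| = 167.304 km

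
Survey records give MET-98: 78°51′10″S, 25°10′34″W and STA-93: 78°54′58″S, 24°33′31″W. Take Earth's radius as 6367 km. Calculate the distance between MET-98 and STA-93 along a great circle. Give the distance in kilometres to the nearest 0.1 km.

MET-98: φ = -78.85278°, λ = -25.17611°
STA-93: φ = -78.91611°, λ = -24.55861°
Δφ = -0.0633°,  Δλ = 0.6175°
a = sin²(Δφ/2) + cos φ₁ cos φ₂ sin²(Δλ/2) = 0.000001
c = 2·arcsin(√a) = 0.002353 rad = 0.1348°
d = R·c = 6367 × 0.002353 = 15.0 km

15.0 km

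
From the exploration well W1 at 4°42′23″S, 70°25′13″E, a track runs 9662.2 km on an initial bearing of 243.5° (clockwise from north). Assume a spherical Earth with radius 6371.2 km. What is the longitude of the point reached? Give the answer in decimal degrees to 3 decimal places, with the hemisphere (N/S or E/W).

18.459°W

W1: φ = -4.70639°, λ = +70.42028°
δ = d/R = 9662.2/6371.2 = 1.516543 rad
φ₂ = arcsin(sin φ₁ cos δ + cos φ₁ sin δ cos θ)
   = arcsin(-0.08205·0.05423 + 0.99663·0.99853·-0.44620) = -26.64674°
λ₂ = λ₁ + atan2(sin θ sin δ cos φ₁, cos δ − sin φ₁ sin φ₂) = -18.45865°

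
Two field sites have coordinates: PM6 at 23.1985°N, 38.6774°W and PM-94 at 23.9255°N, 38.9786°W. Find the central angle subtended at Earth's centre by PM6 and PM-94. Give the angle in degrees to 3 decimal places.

0.778°

Δφ = 0.7270°,  Δλ = -0.3012°
a = sin²(Δφ/2) + cos φ₁ cos φ₂ sin²(Δλ/2) = 0.000046
c = 2·arcsin(√a) = 0.013573 rad = 0.7777°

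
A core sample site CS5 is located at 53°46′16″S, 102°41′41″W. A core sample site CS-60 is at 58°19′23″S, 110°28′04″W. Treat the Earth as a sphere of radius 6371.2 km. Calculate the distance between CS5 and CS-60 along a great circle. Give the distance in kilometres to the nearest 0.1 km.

698.6 km

CS5: φ = -53.77111°, λ = -102.69472°
CS-60: φ = -58.32306°, λ = -110.46778°
Δφ = -4.5519°,  Δλ = -7.7731°
a = sin²(Δφ/2) + cos φ₁ cos φ₂ sin²(Δλ/2) = 0.003003
c = 2·arcsin(√a) = 0.109653 rad = 6.2827°
d = R·c = 6371.2 × 0.109653 = 698.6 km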